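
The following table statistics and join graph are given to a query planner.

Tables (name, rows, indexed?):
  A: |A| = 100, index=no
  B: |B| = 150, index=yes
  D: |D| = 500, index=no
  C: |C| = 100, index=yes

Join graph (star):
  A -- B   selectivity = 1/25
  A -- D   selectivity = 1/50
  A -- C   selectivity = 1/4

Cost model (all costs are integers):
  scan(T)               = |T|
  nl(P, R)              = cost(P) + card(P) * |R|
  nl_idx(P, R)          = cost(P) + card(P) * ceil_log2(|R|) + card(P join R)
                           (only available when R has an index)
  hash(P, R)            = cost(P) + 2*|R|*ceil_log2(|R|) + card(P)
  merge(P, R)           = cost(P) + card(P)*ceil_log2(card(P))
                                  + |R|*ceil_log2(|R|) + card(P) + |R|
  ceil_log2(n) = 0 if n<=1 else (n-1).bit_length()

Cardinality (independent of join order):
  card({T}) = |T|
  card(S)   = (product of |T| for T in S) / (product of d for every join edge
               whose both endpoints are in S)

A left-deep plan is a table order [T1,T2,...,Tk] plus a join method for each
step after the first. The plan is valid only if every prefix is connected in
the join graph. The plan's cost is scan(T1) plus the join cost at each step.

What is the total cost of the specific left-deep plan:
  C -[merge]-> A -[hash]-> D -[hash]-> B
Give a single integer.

40600

step 1: scan C: cost=100, card=100
step 2: join A via merge
    card(P join A) = 100*100/(4) = 2500
    cost = 100 + 100*7 + 100*7 + 100 + 100 = 1700
step 3: join D via hash
    card(P join D) = 2500*500/(50) = 25000
    cost = 1700 + 2*500*9 + 2500 = 13200
step 4: join B via hash
    card(P join B) = 25000*150/(25) = 150000
    cost = 13200 + 2*150*8 + 25000 = 40600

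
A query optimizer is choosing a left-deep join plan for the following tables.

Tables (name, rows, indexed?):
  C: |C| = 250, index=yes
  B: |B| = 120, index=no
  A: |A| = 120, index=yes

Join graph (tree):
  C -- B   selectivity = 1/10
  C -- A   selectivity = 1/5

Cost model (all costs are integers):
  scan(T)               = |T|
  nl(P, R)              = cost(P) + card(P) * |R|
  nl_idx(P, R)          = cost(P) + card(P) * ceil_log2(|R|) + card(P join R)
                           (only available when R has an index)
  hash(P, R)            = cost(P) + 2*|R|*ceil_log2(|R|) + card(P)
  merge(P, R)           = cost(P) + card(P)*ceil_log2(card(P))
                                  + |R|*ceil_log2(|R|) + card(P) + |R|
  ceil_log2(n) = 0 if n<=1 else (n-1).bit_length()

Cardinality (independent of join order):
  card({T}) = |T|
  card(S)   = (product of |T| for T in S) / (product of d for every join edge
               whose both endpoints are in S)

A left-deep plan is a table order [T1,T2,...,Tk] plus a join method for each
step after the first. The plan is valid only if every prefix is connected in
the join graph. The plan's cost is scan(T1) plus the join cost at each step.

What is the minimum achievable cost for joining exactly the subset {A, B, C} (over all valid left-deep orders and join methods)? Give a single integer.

6860

Selinger DP over subsets of {A,B,C}:
  {C}: scan cost=250, card=250
  {B}: scan cost=120, card=120
  {A}: scan cost=120, card=120
  {BC}: card=3000; try (B,hash)→2180, (C,merge)→3330, (B,merge)→3460, (C,nl_idx)→4080, (C,hash)→4240, (C,nl)→30120 …(+1); best=2180 via (B,hash)
  {AC}: card=6000; try (A,hash)→2180, (C,merge)→3330, (A,merge)→3460, (C,hash)→4240, (C,nl_idx)→7080, (A,nl_idx)→8000 …(+2); best=2180 via (A,hash)
  {ABC}: card=72000; try (A,hash)→6860, (B,hash)→9860, (A,merge)→42140, (B,merge)→87140, (A,nl_idx)→95180, (A,nl)→362180 …(+1); best=6860 via (A,hash)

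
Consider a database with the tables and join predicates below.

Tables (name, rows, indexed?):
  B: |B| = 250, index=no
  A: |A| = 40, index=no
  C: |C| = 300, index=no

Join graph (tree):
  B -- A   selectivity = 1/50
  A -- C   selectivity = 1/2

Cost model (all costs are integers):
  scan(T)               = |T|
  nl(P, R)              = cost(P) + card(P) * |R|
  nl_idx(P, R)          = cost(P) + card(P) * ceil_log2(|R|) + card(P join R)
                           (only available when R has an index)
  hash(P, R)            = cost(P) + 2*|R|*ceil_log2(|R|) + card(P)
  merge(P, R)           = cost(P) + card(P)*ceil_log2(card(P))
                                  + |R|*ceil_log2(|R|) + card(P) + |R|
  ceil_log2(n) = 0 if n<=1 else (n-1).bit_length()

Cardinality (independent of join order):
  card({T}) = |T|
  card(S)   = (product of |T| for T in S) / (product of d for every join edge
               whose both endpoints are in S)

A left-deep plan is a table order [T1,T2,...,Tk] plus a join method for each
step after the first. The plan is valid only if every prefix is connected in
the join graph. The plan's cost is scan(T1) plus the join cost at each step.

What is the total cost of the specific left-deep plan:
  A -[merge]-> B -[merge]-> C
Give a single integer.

7370

step 1: scan A: cost=40, card=40
step 2: join B via merge
    card(P join B) = 40*250/(50) = 200
    cost = 40 + 40*6 + 250*8 + 40 + 250 = 2570
step 3: join C via merge
    card(P join C) = 200*300/(2) = 30000
    cost = 2570 + 200*8 + 300*9 + 200 + 300 = 7370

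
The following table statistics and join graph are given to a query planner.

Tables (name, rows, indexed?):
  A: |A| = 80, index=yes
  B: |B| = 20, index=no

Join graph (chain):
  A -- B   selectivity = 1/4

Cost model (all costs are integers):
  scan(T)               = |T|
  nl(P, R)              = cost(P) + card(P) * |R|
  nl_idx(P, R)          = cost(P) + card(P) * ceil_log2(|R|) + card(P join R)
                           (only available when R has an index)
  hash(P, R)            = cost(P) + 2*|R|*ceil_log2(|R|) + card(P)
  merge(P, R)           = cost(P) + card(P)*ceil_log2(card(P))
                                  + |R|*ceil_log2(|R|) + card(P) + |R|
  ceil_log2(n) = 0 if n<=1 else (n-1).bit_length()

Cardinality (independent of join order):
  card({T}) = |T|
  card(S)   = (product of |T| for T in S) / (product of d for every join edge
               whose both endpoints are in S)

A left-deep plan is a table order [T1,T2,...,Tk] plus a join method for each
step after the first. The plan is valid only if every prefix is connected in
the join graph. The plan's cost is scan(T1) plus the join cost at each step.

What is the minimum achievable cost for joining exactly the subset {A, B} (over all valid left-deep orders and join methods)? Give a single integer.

360

Selinger DP over subsets of {A,B}:
  {A}: scan cost=80, card=80
  {B}: scan cost=20, card=20
  {AB}: card=400; try (B,hash)→360, (A,nl_idx)→560, (A,merge)→780, (B,merge)→840, (A,hash)→1160, (A,nl)→1620 …(+1); best=360 via (B,hash)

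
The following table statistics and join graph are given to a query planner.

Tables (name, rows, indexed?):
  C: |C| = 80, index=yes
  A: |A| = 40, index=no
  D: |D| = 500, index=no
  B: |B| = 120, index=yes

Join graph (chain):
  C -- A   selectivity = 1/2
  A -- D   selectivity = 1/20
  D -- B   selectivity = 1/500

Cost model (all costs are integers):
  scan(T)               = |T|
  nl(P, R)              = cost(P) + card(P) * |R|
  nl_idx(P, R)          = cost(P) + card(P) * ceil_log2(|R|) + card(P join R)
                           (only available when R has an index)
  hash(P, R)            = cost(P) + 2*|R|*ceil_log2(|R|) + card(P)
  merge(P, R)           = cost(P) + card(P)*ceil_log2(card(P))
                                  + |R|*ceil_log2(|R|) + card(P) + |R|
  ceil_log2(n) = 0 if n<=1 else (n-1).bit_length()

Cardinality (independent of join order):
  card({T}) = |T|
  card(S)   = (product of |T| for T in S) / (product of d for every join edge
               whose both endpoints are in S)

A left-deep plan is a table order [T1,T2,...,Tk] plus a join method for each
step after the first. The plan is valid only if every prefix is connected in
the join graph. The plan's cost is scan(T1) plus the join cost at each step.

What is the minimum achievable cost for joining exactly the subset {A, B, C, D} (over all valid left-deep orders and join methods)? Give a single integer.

Selinger DP over subsets of {A,B,C,D}:
  {C}: scan cost=80, card=80
  {A}: scan cost=40, card=40
  {D}: scan cost=500, card=500
  {B}: scan cost=120, card=120
  {AC}: card=1600; try (A,hash)→640, (C,merge)→960, (A,merge)→1000, (C,hash)→1200, (C,nl_idx)→1920, (C,nl)→3240 …(+1); best=640 via (A,hash)
  {AD}: card=1000; try (A,hash)→1480, (D,merge)→5320, (A,merge)→5780, (D,hash)→9080, (D,nl)→20040, (A,nl)→20500; best=1480 via (A,hash)
  {BD}: card=120; try (B,hash)→2680, (B,nl_idx)→4120, (D,merge)→6080, (B,merge)→6460, (D,hash)→9240, (D,nl)→60120 …(+1); best=2680 via (B,hash)
  {ACD}: card=40000; try (C,hash)→3600, (D,hash)→11240, (C,merge)→13120, (D,merge)→24840, (C,nl_idx)→48480, (C,nl)→81480 …(+1); best=3600 via (C,hash)
  {ABD}: card=240; try (A,hash)→3280, (A,merge)→3920, (B,hash)→4160, (A,nl)→7480, (B,nl_idx)→8720, (B,merge)→13440 …(+1); best=3280 via (A,hash)
  {ABCD}: card=9600; try (C,hash)→4640, (C,merge)→6080, (C,nl_idx)→14560, (C,nl)→22480, (B,hash)→45280, (B,nl_idx)→293200 …(+2); best=4640 via (C,hash)

4640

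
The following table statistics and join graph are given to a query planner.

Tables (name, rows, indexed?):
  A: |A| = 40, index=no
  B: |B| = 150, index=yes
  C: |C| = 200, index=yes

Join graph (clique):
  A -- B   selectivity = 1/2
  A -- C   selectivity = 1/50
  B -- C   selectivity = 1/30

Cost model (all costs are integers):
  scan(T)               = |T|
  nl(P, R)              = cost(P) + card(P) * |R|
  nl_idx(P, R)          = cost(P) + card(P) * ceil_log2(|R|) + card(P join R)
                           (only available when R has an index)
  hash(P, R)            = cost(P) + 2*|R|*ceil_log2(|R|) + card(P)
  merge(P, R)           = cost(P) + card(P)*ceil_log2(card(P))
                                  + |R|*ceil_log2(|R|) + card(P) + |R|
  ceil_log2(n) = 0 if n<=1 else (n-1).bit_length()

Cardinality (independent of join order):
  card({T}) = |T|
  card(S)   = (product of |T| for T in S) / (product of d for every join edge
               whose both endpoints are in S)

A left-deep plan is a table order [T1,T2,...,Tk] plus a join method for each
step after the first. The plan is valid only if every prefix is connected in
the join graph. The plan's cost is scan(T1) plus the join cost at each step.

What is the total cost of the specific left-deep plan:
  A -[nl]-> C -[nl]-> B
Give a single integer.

step 1: scan A: cost=40, card=40
step 2: join C via nl
    card(P join C) = 40*200/(50) = 160
    cost = 40 + 40*200 = 8040
step 3: join B via nl
    card(P join B) = 160*150/(2*30) = 400
    cost = 8040 + 160*150 = 32040

32040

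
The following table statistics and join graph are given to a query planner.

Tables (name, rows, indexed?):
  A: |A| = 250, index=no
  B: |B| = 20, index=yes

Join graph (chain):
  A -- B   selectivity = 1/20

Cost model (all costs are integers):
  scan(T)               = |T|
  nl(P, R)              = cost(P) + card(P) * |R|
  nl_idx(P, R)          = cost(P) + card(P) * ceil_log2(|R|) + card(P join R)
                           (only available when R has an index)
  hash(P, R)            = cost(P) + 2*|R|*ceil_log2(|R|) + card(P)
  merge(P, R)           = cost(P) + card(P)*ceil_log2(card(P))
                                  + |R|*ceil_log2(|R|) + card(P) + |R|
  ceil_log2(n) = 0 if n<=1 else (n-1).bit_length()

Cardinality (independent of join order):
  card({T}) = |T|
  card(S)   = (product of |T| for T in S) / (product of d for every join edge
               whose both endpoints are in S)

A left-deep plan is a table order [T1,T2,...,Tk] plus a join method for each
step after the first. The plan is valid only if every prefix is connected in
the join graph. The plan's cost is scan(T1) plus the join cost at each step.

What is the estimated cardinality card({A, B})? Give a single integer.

Tables in S: A(250), B(20)
Edges inside S: A-B(d=20)
numerator = 250 * 20 = 5000
denominator = 20 = 20
card(S) = 5000 / 20 = 250

250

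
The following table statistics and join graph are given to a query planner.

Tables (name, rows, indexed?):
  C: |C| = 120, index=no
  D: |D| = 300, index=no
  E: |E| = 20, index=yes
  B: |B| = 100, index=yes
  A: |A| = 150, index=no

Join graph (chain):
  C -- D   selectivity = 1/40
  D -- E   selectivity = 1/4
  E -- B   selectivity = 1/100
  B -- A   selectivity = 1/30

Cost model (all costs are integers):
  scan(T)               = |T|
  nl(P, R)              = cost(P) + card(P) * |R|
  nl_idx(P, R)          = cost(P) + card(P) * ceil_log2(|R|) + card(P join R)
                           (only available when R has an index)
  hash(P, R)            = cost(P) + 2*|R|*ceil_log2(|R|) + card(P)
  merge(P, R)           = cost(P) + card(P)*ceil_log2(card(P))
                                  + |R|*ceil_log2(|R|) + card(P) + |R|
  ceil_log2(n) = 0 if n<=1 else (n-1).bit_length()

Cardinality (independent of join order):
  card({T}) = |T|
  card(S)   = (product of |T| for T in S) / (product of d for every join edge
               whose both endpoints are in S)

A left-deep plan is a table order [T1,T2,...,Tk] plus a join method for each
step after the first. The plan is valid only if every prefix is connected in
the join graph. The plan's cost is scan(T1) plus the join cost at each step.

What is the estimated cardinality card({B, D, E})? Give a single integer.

1500

Tables in S: B(100), D(300), E(20)
Edges inside S: D-E(d=4), E-B(d=100)
numerator = 100 * 300 * 20 = 600000
denominator = 4 * 100 = 400
card(S) = 600000 / 400 = 1500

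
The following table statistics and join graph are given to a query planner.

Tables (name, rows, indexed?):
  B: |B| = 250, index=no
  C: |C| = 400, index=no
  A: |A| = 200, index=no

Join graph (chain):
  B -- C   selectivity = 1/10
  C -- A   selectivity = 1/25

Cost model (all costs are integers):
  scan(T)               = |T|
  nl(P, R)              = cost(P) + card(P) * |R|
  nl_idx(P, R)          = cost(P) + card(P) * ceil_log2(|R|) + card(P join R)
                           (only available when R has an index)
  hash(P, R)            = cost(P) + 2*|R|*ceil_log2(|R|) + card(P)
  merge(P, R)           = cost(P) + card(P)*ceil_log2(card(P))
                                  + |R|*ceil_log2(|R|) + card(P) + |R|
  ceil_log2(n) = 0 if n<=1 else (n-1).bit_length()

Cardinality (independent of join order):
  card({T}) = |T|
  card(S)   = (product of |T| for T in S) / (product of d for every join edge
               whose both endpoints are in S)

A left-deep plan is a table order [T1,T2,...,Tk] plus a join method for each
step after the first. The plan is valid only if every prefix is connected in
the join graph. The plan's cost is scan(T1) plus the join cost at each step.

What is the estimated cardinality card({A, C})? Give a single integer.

3200

Tables in S: A(200), C(400)
Edges inside S: C-A(d=25)
numerator = 200 * 400 = 80000
denominator = 25 = 25
card(S) = 80000 / 25 = 3200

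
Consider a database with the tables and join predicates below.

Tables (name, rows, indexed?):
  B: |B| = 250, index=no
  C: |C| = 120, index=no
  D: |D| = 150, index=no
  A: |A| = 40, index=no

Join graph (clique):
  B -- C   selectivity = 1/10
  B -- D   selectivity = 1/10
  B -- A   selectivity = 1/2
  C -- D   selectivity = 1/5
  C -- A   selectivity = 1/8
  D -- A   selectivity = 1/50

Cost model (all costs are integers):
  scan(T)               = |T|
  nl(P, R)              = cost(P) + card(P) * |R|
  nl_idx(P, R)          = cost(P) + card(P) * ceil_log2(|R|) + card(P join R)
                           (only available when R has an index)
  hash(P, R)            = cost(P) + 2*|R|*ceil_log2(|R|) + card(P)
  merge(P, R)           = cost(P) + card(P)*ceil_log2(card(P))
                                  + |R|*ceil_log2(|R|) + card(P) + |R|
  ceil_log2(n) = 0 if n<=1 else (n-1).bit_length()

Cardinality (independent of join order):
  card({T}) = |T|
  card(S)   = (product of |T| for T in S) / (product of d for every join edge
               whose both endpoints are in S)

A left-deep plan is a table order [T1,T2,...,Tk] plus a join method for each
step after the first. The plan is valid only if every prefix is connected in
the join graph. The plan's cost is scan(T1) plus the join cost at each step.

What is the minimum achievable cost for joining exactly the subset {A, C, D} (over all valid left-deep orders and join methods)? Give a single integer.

Selinger DP over subsets of {A,C,D}:
  {C}: scan cost=120, card=120
  {D}: scan cost=150, card=150
  {A}: scan cost=40, card=40
  {CD}: card=3600; try (C,hash)→1980, (D,merge)→2430, (C,merge)→2460, (D,hash)→2640, (D,nl)→18120, (C,nl)→18150; best=1980 via (C,hash)
  {AC}: card=600; try (A,hash)→720, (C,merge)→1280, (A,merge)→1360, (C,hash)→1760, (C,nl)→4840, (A,nl)→4920; best=720 via (A,hash)
  {AD}: card=120; try (A,hash)→780, (D,merge)→1670, (A,merge)→1780, (D,hash)→2480, (D,nl)→6040, (A,nl)→6150; best=780 via (A,hash)
  {ACD}: card=360; try (C,hash)→2580, (C,merge)→2700, (D,hash)→3720, (A,hash)→6060, (D,merge)→8670, (C,nl)→15180 …(+3); best=2580 via (C,hash)

2580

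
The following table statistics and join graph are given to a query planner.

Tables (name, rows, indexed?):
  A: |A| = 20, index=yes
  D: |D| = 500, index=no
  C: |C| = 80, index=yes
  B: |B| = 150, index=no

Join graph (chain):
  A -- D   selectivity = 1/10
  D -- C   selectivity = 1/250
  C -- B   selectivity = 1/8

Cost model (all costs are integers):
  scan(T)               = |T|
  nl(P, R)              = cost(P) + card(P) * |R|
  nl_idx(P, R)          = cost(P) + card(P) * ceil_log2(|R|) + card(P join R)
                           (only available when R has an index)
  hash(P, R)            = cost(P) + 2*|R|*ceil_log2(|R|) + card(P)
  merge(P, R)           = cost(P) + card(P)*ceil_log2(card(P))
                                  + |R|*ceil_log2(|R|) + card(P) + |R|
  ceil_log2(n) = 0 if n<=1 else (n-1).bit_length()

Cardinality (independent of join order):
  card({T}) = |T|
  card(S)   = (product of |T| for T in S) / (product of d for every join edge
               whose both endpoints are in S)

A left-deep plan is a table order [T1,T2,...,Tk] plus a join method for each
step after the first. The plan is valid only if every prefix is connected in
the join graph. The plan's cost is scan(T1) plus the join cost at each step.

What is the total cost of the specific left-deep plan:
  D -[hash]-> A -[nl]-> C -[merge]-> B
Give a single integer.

85750

step 1: scan D: cost=500, card=500
step 2: join A via hash
    card(P join A) = 500*20/(10) = 1000
    cost = 500 + 2*20*5 + 500 = 1200
step 3: join C via nl
    card(P join C) = 1000*80/(250) = 320
    cost = 1200 + 1000*80 = 81200
step 4: join B via merge
    card(P join B) = 320*150/(8) = 6000
    cost = 81200 + 320*9 + 150*8 + 320 + 150 = 85750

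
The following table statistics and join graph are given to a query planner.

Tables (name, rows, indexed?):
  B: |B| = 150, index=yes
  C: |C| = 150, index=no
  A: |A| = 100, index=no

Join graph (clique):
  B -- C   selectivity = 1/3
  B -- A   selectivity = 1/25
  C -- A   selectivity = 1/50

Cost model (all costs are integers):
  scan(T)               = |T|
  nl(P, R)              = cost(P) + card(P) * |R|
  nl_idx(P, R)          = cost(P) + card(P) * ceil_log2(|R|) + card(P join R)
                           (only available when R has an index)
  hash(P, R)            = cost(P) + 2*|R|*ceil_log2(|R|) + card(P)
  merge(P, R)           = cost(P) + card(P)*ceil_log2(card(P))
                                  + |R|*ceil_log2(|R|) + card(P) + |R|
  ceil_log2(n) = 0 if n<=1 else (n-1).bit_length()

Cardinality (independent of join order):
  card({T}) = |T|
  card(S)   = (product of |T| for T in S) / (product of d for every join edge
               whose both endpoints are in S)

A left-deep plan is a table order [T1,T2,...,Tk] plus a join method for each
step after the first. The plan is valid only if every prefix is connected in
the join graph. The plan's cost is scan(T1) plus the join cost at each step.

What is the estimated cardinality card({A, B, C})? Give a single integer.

600

Tables in S: A(100), B(150), C(150)
Edges inside S: B-C(d=3), B-A(d=25), C-A(d=50)
numerator = 100 * 150 * 150 = 2250000
denominator = 3 * 25 * 50 = 3750
card(S) = 2250000 / 3750 = 600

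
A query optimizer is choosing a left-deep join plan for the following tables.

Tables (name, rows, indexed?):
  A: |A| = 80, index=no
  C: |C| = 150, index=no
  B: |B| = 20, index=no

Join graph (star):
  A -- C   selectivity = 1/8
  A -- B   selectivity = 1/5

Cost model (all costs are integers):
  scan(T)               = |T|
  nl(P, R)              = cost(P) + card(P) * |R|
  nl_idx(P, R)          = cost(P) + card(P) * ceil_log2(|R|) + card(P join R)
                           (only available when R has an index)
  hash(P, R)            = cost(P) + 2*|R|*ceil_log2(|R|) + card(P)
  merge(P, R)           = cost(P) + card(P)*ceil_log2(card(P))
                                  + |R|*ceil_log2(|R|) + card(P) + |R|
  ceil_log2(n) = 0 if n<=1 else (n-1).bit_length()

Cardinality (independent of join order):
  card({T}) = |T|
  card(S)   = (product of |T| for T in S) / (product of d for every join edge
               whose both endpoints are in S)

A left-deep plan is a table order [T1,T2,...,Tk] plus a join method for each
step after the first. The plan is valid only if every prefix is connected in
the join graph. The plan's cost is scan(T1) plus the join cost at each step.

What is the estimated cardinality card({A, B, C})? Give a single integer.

Tables in S: A(80), B(20), C(150)
Edges inside S: A-C(d=8), A-B(d=5)
numerator = 80 * 20 * 150 = 240000
denominator = 8 * 5 = 40
card(S) = 240000 / 40 = 6000

6000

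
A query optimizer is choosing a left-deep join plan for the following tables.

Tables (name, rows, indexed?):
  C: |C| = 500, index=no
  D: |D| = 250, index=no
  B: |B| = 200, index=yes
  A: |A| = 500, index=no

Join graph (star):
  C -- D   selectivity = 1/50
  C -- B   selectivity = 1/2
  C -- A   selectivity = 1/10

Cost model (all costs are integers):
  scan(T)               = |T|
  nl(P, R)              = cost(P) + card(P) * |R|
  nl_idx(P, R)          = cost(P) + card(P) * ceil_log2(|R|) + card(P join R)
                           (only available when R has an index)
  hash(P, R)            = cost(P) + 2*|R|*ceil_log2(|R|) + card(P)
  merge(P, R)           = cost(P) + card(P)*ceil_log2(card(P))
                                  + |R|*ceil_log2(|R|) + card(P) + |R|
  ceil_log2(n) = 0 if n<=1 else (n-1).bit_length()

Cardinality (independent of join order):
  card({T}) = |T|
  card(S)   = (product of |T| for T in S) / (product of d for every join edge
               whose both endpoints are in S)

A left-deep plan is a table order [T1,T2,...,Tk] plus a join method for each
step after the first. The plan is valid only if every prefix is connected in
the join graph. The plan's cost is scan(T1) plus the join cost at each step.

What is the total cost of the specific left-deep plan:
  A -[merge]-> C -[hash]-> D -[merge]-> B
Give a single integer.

2291300

step 1: scan A: cost=500, card=500
step 2: join C via merge
    card(P join C) = 500*500/(10) = 25000
    cost = 500 + 500*9 + 500*9 + 500 + 500 = 10500
step 3: join D via hash
    card(P join D) = 25000*250/(50) = 125000
    cost = 10500 + 2*250*8 + 25000 = 39500
step 4: join B via merge
    card(P join B) = 125000*200/(2) = 12500000
    cost = 39500 + 125000*17 + 200*8 + 125000 + 200 = 2291300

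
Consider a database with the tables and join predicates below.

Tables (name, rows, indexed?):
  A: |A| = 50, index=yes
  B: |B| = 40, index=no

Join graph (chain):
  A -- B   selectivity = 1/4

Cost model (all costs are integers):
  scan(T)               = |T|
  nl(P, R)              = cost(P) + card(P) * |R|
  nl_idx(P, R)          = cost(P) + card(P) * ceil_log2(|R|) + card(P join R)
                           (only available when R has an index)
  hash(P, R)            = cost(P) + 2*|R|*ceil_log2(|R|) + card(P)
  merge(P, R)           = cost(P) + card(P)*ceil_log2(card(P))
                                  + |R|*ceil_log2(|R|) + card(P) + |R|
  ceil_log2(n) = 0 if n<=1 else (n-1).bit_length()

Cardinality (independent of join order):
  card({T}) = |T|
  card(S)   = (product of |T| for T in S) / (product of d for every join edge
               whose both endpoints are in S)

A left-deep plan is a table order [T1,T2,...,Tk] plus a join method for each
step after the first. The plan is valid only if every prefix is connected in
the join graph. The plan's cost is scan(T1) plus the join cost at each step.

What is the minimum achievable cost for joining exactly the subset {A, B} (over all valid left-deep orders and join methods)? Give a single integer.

Selinger DP over subsets of {A,B}:
  {A}: scan cost=50, card=50
  {B}: scan cost=40, card=40
  {AB}: card=500; try (B,hash)→580, (A,merge)→670, (B,merge)→680, (A,hash)→680, (A,nl_idx)→780, (A,nl)→2040 …(+1); best=580 via (B,hash)

580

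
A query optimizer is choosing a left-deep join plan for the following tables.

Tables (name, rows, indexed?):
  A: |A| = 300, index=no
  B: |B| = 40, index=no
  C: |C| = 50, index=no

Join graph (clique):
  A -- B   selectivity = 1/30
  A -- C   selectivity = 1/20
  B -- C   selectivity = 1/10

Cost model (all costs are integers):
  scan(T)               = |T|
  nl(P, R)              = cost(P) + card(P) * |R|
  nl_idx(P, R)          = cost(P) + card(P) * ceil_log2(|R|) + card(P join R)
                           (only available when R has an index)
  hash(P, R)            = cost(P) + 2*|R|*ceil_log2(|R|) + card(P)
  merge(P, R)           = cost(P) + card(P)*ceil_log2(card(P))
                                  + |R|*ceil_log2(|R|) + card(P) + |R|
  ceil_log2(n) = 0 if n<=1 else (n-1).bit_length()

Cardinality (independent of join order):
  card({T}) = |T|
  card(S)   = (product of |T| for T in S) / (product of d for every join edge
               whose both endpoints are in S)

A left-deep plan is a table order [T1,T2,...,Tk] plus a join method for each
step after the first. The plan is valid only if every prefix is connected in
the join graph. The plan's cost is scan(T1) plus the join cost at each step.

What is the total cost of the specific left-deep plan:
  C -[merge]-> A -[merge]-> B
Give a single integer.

11930

step 1: scan C: cost=50, card=50
step 2: join A via merge
    card(P join A) = 50*300/(20) = 750
    cost = 50 + 50*6 + 300*9 + 50 + 300 = 3400
step 3: join B via merge
    card(P join B) = 750*40/(30*10) = 100
    cost = 3400 + 750*10 + 40*6 + 750 + 40 = 11930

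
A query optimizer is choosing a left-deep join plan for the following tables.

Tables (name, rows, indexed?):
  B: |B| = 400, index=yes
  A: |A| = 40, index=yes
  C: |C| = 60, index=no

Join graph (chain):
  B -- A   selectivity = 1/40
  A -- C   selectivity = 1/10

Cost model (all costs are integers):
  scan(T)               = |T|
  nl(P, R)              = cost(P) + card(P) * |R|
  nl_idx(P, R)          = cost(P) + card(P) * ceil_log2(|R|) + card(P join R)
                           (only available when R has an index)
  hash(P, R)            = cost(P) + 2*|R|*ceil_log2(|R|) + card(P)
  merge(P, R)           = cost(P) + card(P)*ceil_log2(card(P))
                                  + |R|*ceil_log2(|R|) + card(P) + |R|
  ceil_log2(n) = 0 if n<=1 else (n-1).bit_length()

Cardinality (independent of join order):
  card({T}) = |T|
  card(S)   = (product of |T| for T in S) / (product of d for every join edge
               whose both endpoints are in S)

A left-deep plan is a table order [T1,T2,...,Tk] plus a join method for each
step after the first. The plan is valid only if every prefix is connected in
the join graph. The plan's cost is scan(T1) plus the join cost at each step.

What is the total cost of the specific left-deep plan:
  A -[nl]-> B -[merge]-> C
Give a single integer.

step 1: scan A: cost=40, card=40
step 2: join B via nl
    card(P join B) = 40*400/(40) = 400
    cost = 40 + 40*400 = 16040
step 3: join C via merge
    card(P join C) = 400*60/(10) = 2400
    cost = 16040 + 400*9 + 60*6 + 400 + 60 = 20460

20460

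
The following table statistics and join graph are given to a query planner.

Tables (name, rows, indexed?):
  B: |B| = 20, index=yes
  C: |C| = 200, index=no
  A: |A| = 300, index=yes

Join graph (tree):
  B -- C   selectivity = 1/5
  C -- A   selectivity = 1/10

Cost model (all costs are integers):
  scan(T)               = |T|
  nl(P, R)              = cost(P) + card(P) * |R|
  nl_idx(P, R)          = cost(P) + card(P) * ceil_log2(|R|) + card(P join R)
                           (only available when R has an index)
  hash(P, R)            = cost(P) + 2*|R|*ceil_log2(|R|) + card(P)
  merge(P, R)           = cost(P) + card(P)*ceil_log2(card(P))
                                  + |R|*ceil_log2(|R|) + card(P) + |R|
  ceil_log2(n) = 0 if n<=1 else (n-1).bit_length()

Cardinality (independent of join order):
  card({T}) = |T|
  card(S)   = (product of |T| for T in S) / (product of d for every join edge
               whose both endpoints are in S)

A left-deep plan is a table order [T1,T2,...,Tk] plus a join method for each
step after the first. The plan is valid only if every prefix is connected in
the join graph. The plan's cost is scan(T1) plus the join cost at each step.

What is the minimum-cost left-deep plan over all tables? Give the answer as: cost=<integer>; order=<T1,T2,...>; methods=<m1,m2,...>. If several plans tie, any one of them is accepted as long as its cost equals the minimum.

Selinger DP (subsets sized 1..n):
  {B}: scan cost=20, card=20
  {C}: scan cost=200, card=200
  {A}: scan cost=300, card=300
  {BC}: card=800; try (B,hash)→600, (C,merge)→1940, (B,nl_idx)→2000, (B,merge)→2120, (C,hash)→3240, (C,nl)→4020 …(+1); best=600 via (B,hash)
  {AC}: card=6000; try (C,hash)→3800, (A,merge)→5000, (C,merge)→5100, (A,hash)→5800, (A,nl_idx)→8000, (A,nl)→60200 …(+1); best=3800 via (C,hash)
  {ABC}: card=24000; try (A,hash)→6800, (B,hash)→10000, (A,merge)→12400, (A,nl_idx)→31800, (B,nl_idx)→57800, (B,merge)→87920 …(+2); best=6800 via (A,hash)

cost=6800; order=C,B,A; methods=hash,hash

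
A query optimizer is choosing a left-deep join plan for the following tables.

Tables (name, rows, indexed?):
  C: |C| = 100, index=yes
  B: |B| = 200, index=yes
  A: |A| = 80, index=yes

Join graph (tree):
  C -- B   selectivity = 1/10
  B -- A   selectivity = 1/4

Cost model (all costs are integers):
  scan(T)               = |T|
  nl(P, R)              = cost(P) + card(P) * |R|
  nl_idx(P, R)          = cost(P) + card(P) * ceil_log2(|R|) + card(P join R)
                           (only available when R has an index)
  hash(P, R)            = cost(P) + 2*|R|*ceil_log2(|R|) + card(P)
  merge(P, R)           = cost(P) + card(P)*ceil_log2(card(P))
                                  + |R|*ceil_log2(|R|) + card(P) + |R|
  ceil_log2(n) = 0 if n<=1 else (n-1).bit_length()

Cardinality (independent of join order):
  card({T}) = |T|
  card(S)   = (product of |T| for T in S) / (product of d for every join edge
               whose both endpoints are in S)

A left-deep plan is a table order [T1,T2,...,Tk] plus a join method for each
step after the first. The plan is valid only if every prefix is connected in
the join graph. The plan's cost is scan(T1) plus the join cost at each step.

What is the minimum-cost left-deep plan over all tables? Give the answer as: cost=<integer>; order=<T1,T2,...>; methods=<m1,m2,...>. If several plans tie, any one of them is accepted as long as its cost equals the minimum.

cost=4920; order=B,C,A; methods=hash,hash

Selinger DP (subsets sized 1..n):
  {C}: scan cost=100, card=100
  {B}: scan cost=200, card=200
  {A}: scan cost=80, card=80
  {BC}: card=2000; try (C,hash)→1800, (B,merge)→2700, (C,merge)→2800, (B,nl_idx)→2900, (B,hash)→3400, (C,nl_idx)→3600 …(+2); best=1800 via (C,hash)
  {AB}: card=4000; try (A,hash)→1520, (B,merge)→2520, (A,merge)→2640, (B,hash)→3360, (B,nl_idx)→4720, (A,nl_idx)→5600 …(+2); best=1520 via (A,hash)
  {ABC}: card=40000; try (A,hash)→4920, (C,hash)→6920, (A,merge)→26440, (C,merge)→54320, (A,nl_idx)→55800, (C,nl_idx)→69520 …(+2); best=4920 via (A,hash)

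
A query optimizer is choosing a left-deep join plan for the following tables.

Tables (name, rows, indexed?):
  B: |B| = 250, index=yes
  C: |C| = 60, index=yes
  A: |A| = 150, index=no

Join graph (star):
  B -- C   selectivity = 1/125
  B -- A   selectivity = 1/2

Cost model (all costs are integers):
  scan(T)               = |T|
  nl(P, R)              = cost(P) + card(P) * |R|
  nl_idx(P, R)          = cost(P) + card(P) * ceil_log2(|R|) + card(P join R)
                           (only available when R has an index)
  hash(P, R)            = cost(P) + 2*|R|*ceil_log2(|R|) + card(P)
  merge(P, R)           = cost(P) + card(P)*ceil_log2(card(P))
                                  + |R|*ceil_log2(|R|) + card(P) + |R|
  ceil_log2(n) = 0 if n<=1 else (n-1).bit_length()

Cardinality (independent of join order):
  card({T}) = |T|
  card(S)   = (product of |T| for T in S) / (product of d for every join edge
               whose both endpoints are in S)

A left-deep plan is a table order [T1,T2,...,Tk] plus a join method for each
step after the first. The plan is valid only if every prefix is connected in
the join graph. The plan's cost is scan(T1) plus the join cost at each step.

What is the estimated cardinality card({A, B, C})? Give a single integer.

9000

Tables in S: A(150), B(250), C(60)
Edges inside S: B-C(d=125), B-A(d=2)
numerator = 150 * 250 * 60 = 2250000
denominator = 125 * 2 = 250
card(S) = 2250000 / 250 = 9000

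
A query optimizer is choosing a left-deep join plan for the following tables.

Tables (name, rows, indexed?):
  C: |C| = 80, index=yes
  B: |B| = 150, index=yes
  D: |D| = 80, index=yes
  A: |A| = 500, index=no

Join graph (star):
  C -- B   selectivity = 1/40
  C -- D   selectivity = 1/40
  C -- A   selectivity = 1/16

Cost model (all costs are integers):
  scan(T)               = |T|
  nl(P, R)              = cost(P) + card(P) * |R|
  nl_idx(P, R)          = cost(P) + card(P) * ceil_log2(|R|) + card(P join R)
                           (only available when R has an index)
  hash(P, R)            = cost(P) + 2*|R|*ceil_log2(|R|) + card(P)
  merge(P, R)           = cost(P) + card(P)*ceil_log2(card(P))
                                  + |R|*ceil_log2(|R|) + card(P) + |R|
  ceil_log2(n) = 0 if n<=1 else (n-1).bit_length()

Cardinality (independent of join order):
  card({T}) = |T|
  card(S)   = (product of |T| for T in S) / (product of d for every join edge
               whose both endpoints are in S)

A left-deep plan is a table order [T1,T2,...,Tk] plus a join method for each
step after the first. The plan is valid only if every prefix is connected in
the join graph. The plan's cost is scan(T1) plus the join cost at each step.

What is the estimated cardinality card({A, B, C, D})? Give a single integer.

Tables in S: A(500), B(150), C(80), D(80)
Edges inside S: C-B(d=40), C-D(d=40), C-A(d=16)
numerator = 500 * 150 * 80 * 80 = 480000000
denominator = 40 * 40 * 16 = 25600
card(S) = 480000000 / 25600 = 18750

18750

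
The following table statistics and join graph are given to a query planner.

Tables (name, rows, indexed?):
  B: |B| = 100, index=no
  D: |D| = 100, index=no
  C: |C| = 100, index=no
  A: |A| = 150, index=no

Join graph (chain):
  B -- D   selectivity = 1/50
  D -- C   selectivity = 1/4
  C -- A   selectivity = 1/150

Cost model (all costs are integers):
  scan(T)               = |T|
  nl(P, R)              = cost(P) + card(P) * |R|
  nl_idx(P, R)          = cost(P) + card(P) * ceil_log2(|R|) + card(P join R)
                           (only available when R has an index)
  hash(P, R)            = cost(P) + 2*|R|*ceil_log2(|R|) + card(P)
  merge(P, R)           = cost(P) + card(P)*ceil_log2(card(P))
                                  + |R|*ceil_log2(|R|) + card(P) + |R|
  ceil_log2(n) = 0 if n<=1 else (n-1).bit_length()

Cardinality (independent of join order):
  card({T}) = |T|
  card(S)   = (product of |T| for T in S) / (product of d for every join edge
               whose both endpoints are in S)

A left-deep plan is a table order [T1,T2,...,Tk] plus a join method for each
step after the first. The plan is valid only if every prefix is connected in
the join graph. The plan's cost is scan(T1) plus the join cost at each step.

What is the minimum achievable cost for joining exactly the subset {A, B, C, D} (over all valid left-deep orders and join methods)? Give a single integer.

Selinger DP over subsets of {A,B,C,D}:
  {B}: scan cost=100, card=100
  {D}: scan cost=100, card=100
  {C}: scan cost=100, card=100
  {A}: scan cost=150, card=150
  {BD}: card=200; try (D,hash)→1600, (B,hash)→1600, (D,merge)→1700, (B,merge)→1700, (D,nl)→10100, (B,nl)→10100; best=1600 via (D,hash)
  {CD}: card=2500; try (D,hash)→1600, (C,hash)→1600, (D,merge)→1700, (C,merge)→1700, (D,nl)→10100, (C,nl)→10100; best=1600 via (D,hash)
  {AC}: card=100; try (C,hash)→1700, (A,merge)→2250, (C,merge)→2300, (A,hash)→2600, (A,nl)→15100, (C,nl)→15150; best=1700 via (C,hash)
  {BCD}: card=5000; try (C,hash)→3200, (C,merge)→4200, (B,hash)→5500, (C,nl)→21600, (B,merge)→34900, (B,nl)→251600; best=3200 via (C,hash)
  {ACD}: card=2500; try (D,hash)→3200, (D,merge)→3300, (A,hash)→6500, (D,nl)→11700, (A,merge)→35450, (A,nl)→376600; best=3200 via (D,hash)
  {ABCD}: card=5000; try (B,hash)→7100, (A,hash)→10600, (B,merge)→36500, (A,merge)→74550, (B,nl)→253200, (A,nl)→753200; best=7100 via (B,hash)

7100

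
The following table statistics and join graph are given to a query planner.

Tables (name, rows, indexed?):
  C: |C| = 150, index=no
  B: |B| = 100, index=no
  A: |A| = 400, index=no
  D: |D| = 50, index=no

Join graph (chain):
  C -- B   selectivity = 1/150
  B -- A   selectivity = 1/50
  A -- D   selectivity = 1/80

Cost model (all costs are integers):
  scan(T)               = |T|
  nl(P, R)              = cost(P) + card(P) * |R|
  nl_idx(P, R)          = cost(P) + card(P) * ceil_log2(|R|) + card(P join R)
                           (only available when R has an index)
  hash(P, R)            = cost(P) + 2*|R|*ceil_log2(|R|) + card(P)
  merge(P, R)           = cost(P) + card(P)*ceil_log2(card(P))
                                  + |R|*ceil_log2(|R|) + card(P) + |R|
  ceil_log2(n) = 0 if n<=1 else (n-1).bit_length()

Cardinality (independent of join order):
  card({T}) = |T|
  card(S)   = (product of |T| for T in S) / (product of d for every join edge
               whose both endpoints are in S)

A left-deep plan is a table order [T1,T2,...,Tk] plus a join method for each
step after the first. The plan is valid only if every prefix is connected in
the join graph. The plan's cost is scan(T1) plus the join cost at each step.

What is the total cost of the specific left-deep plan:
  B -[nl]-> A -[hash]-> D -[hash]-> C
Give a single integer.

step 1: scan B: cost=100, card=100
step 2: join A via nl
    card(P join A) = 100*400/(50) = 800
    cost = 100 + 100*400 = 40100
step 3: join D via hash
    card(P join D) = 800*50/(80) = 500
    cost = 40100 + 2*50*6 + 800 = 41500
step 4: join C via hash
    card(P join C) = 500*150/(150) = 500
    cost = 41500 + 2*150*8 + 500 = 44400

44400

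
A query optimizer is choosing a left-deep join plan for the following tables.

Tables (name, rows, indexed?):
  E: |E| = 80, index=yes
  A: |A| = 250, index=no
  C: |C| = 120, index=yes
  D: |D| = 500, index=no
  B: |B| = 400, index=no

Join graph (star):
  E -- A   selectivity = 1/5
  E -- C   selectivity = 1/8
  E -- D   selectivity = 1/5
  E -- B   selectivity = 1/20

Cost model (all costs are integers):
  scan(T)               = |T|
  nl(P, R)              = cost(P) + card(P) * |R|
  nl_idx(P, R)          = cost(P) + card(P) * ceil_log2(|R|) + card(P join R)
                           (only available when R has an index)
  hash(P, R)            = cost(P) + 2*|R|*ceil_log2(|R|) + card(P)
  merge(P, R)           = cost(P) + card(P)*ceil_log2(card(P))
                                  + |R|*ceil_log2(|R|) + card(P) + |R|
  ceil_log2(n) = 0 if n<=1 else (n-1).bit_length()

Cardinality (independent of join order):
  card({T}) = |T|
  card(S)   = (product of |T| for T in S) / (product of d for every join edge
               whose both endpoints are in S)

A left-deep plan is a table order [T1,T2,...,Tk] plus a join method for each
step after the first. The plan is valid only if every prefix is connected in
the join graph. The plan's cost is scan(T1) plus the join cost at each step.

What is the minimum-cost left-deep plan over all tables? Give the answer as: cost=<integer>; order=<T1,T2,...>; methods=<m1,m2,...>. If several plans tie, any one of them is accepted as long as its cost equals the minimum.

Selinger DP (subsets sized 1..n):
  {E}: scan cost=80, card=80
  {A}: scan cost=250, card=250
  {C}: scan cost=120, card=120
  {D}: scan cost=500, card=500
  {B}: scan cost=400, card=400
  {AE}: card=4000; try (E,hash)→1620, (A,merge)→2970, (E,merge)→3140, (A,hash)→4160, (E,nl_idx)→6000, (A,nl)→20080 …(+1); best=1620 via (E,hash)
  {CE}: card=1200; try (E,hash)→1360, (C,merge)→1680, (E,merge)→1720, (C,hash)→1840, (C,nl_idx)→1840, (E,nl_idx)→2160 …(+2); best=1360 via (E,hash)
  {DE}: card=8000; try (E,hash)→2120, (D,merge)→5720, (E,merge)→6140, (D,hash)→9160, (E,nl_idx)→12000, (D,nl)→40080 …(+1); best=2120 via (E,hash)
  {BE}: card=1600; try (E,hash)→1920, (B,merge)→4720, (E,nl_idx)→4800, (E,merge)→5040, (B,hash)→7360, (B,nl)→32080 …(+1); best=1920 via (E,hash)
  {ACE}: card=60000; try (A,hash)→6560, (C,hash)→7300, (A,merge)→18010, (C,merge)→54580, (C,nl_idx)→89620, (A,nl)→301360 …(+1); best=6560 via (A,hash)
  {ADE}: card=400000; try (A,hash)→14120, (D,hash)→14620, (D,merge)→58620, (A,merge)→116370, (D,nl)→2001620, (A,nl)→2002120; best=14120 via (A,hash)
  {ABE}: card=80000; try (A,hash)→7520, (B,hash)→12820, (A,merge)→23370, (B,merge)→57620, (A,nl)→401920, (B,nl)→1601620; best=7520 via (A,hash)
  {CDE}: card=120000; try (D,hash)→11560, (C,hash)→11800, (D,merge)→20760, (C,merge)→115080, (C,nl_idx)→178120, (D,nl)→601360 …(+1); best=11560 via (D,hash)
  {BCE}: card=24000; try (C,hash)→5200, (B,hash)→9760, (B,merge)→19760, (C,merge)→22080, (C,nl_idx)→37120, (C,nl)→193920 …(+1); best=5200 via (C,hash)
  {BDE}: card=160000; try (D,hash)→12520, (B,hash)→17320, (D,merge)→26120, (B,merge)→118120, (D,nl)→801920, (B,nl)→3202120; best=12520 via (D,hash)
  {ACDE}: card=6000000; try (D,hash)→75560, (A,hash)→135560, (C,hash)→415800, (D,merge)→1031560, (A,merge)→2173810, (C,merge)→8015080 …(+4); best=75560 via (D,hash)
  {ABCE}: card=1200000; try (A,hash)→33200, (B,hash)→73760, (C,hash)→89200, (A,merge)→391450, (B,merge)→1030560, (C,merge)→1448480 …(+4); best=33200 via (A,hash)
  {ABDE}: card=8000000; try (D,hash)→96520, (A,hash)→176520, (B,hash)→421320, (D,merge)→1452520, (A,merge)→3054770, (B,merge)→8018120 …(+3); best=96520 via (D,hash)
  {BCDE}: card=2400000; try (D,hash)→38200, (B,hash)→138760, (C,hash)→174200, (D,merge)→394200, (B,merge)→2175560, (C,merge)→3053480 …(+4); best=38200 via (D,hash)
  {ABCDE}: card=120000000; try (D,hash)→1242200, (A,hash)→2442200, (B,hash)→6082760, (C,hash)→8098200, (D,merge)→26438200, (A,merge)→55240450 …(+7); best=1242200 via (D,hash)

cost=1242200; order=B,E,C,A,D; methods=hash,hash,hash,hash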